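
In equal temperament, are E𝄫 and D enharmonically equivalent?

Ebb = pitch class 2 and D = pitch class 2 — the same pitch class, so they are enharmonic equivalents.

Yes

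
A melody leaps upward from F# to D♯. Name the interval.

The letter names run F→D, a span of 5 letter steps, so the interval is some kind of sixth.
F# to D# is 9 semitones. A major sixth is 9, so 9 makes it major.

major sixth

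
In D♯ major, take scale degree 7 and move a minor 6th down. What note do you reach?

Scale degree 7 of D# major is C##.
A minor sixth (8 semitones) below C## lands on the letter E, giving E##.

E##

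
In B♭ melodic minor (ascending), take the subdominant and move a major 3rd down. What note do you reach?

Cb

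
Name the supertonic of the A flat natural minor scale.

Bb

The Ab natural minor scale runs Ab Bb Cb Db Eb Fb Gb.
Degree 2 is Bb.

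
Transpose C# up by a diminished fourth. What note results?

F

A fourth above C lands on the letter F.
A diminished fourth spans 4 semitones, so C# moves to pitch class 5. On the letter F that is F.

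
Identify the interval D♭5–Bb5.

major sixth

Counting letters D–E–F–G–A–B gives a sixth.
Db→Bb = 9 semitones, exactly the major sixth.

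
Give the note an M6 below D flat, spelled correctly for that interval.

A sixth below D lands on the letter F.
A major sixth spans 9 semitones, so Db moves to pitch class 4. On the letter F that is Fb.

Fb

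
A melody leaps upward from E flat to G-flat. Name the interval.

minor third

The letter names run E→G, a span of 2 letter steps, so the interval is some kind of third.
Eb to Gb is 3 semitones. A major third is 4, so 3 makes it minor.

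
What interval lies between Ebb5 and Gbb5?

The letter names run E→G, a span of 2 letter steps, so the interval is some kind of third.
Ebb to Gbb is 3 semitones. A major third is 4, so 3 makes it minor.

minor third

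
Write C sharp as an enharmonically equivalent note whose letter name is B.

C# is pitch class 1. The letter B alone is pitch class 11.
To reach pitch class 1 from B requires an offset of +2 semitones, i.e. double sharp: B##.

B##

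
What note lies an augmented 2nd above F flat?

G

F up a major second is G, so the target letter is G.
From Fb, an augmented second is 3 semitones up: G.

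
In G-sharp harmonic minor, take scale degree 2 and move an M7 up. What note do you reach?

Scale degree 2 of G# harmonic minor is A#.
A major seventh (11 semitones) above A# lands on the letter G, giving G##.

G##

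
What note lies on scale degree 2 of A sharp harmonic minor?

B#

Degree 2 takes the letter 1 step above A, which is B.
In harmonic minor, degree 2 sits 2 semitones above the tonic. A# + 2 semitones is pitch class 0, spelled on B as B#.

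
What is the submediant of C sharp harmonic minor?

A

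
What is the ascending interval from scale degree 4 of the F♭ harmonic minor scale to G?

Scale degree 4 of Fb harmonic minor is Bbb.
Bbb up to G: letters B→G make it a sixth; 10 semitones makes it augmented.

augmented sixth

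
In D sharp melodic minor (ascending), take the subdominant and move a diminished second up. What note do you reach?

Ab

The subdominant of D# melodic minor (ascending) is G#.
A diminished second (0 semitones) above G# lands on the letter A, giving Ab.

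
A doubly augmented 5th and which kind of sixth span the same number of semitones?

major

A doubly augmented fifth spans 9 semitones.
A sixth spanning 9 semitones is major (the major sixth is 9).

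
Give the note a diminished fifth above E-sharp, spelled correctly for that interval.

A fifth above E lands on the letter B.
A diminished fifth spans 6 semitones, so E# moves to pitch class 11. On the letter B that is B.

B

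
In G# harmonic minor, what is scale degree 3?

Degree 3 takes the letter 2 steps above G, which is B.
In harmonic minor, degree 3 sits 3 semitones above the tonic. G# + 3 semitones is pitch class 11, spelled on B as B.

B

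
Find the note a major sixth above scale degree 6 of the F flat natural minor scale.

Scale degree 6 of Fb natural minor is Dbb.
A major sixth (9 semitones) above Dbb lands on the letter B, giving Bbb.

Bbb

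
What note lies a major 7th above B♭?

A seventh above B lands on the letter A.
A major seventh spans 11 semitones, so Bb moves to pitch class 9. On the letter A that is A.

A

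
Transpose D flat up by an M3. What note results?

F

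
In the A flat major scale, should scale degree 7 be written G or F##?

G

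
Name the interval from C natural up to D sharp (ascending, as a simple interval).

augmented second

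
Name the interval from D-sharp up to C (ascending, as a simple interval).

Counting letters D–E–F–G–A–B–C gives a seventh.
D#→C = 9 semitones, 2 narrower than the major seventh (11), so diminished.

diminished seventh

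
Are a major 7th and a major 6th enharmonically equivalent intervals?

No

A major seventh spans 11 semitones; a major sixth spans 9.
The spans differ, so they are not enharmonic equivalents.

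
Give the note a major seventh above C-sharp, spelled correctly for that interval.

A seventh above C lands on the letter B.
A major seventh spans 11 semitones, so C# moves to pitch class 0. On the letter B that is B#.

B#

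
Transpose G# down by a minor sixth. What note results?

B#

G down a major sixth is Bb, so the target letter is B.
From G#, a minor sixth is 8 semitones down: B#.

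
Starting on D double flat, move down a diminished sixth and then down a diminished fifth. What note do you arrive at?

A diminished sixth down from Dbb is F (letter F, 7 semitones down).
A diminished fifth down from F is B (letter B, 6 semitones down).

B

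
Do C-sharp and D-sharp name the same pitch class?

No

Two spellings are enharmonically equivalent only if they share a pitch class.
Here C# → 1, D# → 3; 1 ≠ 3, so they are not.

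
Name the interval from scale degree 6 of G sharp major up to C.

Scale degree 6 of G# major is E#.
E# up to C: letters E→C make it a sixth; 7 semitones makes it diminished.

diminished sixth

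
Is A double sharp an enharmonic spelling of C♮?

A## is pitch class 11; C is pitch class 0.
The pitch classes differ (11 vs. 0), so they are not enharmonic equivalents.

No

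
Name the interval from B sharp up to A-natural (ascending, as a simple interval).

Counting letters B–C–D–E–F–G–A gives a seventh.
B#→A = 9 semitones, 2 narrower than the major seventh (11), so diminished.

diminished seventh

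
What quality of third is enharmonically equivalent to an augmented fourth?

An augmented fourth spans 6 semitones.
A third spanning 6 semitones is doubly augmented (the major third is 4).

doubly augmented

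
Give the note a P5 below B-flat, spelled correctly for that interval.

B down a perfect fifth is E, so the target letter is E.
From Bb, a perfect fifth is 7 semitones down: Eb.

Eb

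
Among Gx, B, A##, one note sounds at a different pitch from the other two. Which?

In 12-tone equal temperament, enharmonic equivalents share a pitch class. G## is pitch class 9; B is pitch class 11; A## is pitch class 11.
B and A## share pitch class 11, while G## is pitch class 9.

G##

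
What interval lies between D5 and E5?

major second

The letter names run D→E, a span of 1 letter step, so the interval is some kind of second.
D to E is 2 semitones. A major second is 2, so 2 makes it major.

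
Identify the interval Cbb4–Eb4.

Counting letters C–D–E gives a third.
Cbb→Eb = 5 semitones, 1 wider than the major third (4), so augmented.

augmented third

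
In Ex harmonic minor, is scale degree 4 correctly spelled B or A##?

Each scale degree takes a distinct letter name. Degree 4 of a scale on E must use the letter A.
A## and B are enharmonically the same pitch, but only A## uses the letter A, so it is the correct spelling here.

A##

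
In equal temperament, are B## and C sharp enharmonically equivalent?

B## = pitch class 1 and C# = pitch class 1 — the same pitch class, so they are enharmonic equivalents.

Yes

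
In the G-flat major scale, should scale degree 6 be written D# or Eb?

Eb

Each scale degree takes a distinct letter name. Degree 6 of a scale on G must use the letter E.
Eb and D# are enharmonically the same pitch, but only Eb uses the letter E, so it is the correct spelling here.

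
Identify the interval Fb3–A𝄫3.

minor third

Counting letters F–G–A gives a third.
Fb→Abb = 3 semitones, 1 narrower than the major third (4), so minor.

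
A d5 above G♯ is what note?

A fifth above G lands on the letter D.
A diminished fifth spans 6 semitones, so G# moves to pitch class 2. On the letter D that is D.

D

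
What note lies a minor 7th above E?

D

E up a major seventh is D#, so the target letter is D.
From E, a minor seventh is 10 semitones up: D.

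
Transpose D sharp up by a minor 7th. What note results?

C#

A seventh above D lands on the letter C.
A minor seventh spans 10 semitones, so D# moves to pitch class 1. On the letter C that is C#.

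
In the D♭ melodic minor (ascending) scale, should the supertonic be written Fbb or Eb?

Each scale degree takes a distinct letter name. Degree 2 of a scale on D must use the letter E.
Eb and Fbb are enharmonically the same pitch, but only Eb uses the letter E, so it is the correct spelling here.

Eb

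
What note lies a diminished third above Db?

D up a major third is F#, so the target letter is F.
From Db, a diminished third is 2 semitones up: Fbb.

Fbb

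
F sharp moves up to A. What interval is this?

minor third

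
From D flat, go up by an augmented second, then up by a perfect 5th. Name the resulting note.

B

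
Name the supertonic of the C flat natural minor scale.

Db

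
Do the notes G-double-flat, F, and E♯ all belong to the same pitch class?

Gbb is pitch class 5; F is pitch class 5; E# is pitch class 5.
All spellings map to pitch class 5, so they are enharmonically equivalent.

Yes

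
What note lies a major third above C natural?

A third above C lands on the letter E.
A major third spans 4 semitones, so C moves to pitch class 4. On the letter E that is E.

E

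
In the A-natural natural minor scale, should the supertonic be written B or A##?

Each scale degree takes a distinct letter name. Degree 2 of a scale on A must use the letter B.
B and A## are enharmonically the same pitch, but only B uses the letter B, so it is the correct spelling here.

B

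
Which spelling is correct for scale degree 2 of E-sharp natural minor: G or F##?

Each scale degree takes a distinct letter name. Degree 2 of a scale on E must use the letter F.
F## and G are enharmonically the same pitch, but only F## uses the letter F, so it is the correct spelling here.

F##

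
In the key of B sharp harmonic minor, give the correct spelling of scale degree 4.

Degree 4 takes the letter 3 steps above B, which is E.
In harmonic minor, degree 4 sits 5 semitones above the tonic. B# + 5 semitones is pitch class 5, spelled on E as E#.

E#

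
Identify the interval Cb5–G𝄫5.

Counting letters C–D–E–F–G gives a fifth.
Cb→Gbb = 6 semitones, 1 narrower than the perfect fifth (7), so diminished.

diminished fifth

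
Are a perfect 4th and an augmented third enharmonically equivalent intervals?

A perfect fourth spans 5 semitones; an augmented third spans 5.
They are enharmonically equivalent.

Yes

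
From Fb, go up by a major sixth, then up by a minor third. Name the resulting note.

A major sixth up from Fb is Db (letter D, 9 semitones up).
A minor third up from Db is Fb (letter F, 3 semitones up).

Fb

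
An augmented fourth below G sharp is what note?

A fourth below G lands on the letter D.
An augmented fourth spans 6 semitones, so G# moves to pitch class 2. On the letter D that is D.

D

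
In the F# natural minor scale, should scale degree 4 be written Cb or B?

Each scale degree takes a distinct letter name. Degree 4 of a scale on F must use the letter B.
B and Cb are enharmonically the same pitch, but only B uses the letter B, so it is the correct spelling here.

B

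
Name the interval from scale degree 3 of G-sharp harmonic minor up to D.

minor third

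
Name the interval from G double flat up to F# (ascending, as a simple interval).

doubly augmented seventh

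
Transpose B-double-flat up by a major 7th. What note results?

Ab

B up a major seventh is A#, so the target letter is A.
From Bbb, a major seventh is 11 semitones up: Ab.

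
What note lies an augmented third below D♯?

Bb

A third below D lands on the letter B.
An augmented third spans 5 semitones, so D# moves to pitch class 10. On the letter B that is Bb.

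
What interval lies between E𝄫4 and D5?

Counting letters E–F–G–A–B–C–D gives a seventh.
Ebb→D = 12 semitones, 1 wider than the major seventh (11), so augmented.

augmented seventh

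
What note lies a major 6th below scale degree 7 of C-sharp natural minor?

D

Scale degree 7 of C# natural minor is B.
A major sixth (9 semitones) below B lands on the letter D, giving D.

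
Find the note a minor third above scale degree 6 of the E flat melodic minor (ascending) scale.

Eb

Scale degree 6 of Eb melodic minor (ascending) is C.
A minor third (3 semitones) above C lands on the letter E, giving Eb.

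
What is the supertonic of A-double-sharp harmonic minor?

B##

Degree 2 takes the letter 1 step above A, which is B.
In harmonic minor, degree 2 sits 2 semitones above the tonic. A## + 2 semitones is pitch class 1, spelled on B as B##.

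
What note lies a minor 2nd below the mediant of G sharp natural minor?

The mediant of G# natural minor is B.
A minor second (1 semitone) below B lands on the letter A, giving A#.

A#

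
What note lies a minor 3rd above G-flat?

G up a major third is B, so the target letter is B.
From Gb, a minor third is 3 semitones up: Bbb.

Bbb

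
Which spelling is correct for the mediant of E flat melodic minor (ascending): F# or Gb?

Gb

Each scale degree takes a distinct letter name. Degree 3 of a scale on E must use the letter G.
Gb and F# are enharmonically the same pitch, but only Gb uses the letter G, so it is the correct spelling here.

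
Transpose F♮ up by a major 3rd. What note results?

A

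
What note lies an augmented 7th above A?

A seventh above A lands on the letter G.
An augmented seventh spans 12 semitones, so A moves to pitch class 9. On the letter G that is G##.

G##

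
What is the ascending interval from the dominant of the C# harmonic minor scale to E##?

augmented sixth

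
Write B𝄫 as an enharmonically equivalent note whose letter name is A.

A

Bbb is pitch class 9. The letter A alone is pitch class 9.
Pitch class 9 on A needs no accidental: A.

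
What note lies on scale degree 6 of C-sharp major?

The C# major scale runs C# D# E# F# G# A# B#.
Degree 6 is A#.

A#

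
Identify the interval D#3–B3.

The letter names run D→B, a span of 5 letter steps, so the interval is some kind of sixth.
D# to B is 8 semitones. A major sixth is 9, so 8 makes it minor.

minor sixth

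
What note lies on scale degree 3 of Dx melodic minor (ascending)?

F##

Degree 3 takes the letter 2 steps above D, which is F.
In melodic minor (ascending), degree 3 sits 3 semitones above the tonic. D## + 3 semitones is pitch class 7, spelled on F as F##.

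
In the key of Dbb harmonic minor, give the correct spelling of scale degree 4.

Gbb

Degree 4 takes the letter 3 steps above D, which is G.
In harmonic minor, degree 4 sits 5 semitones above the tonic. Dbb + 5 semitones is pitch class 5, spelled on G as Gbb.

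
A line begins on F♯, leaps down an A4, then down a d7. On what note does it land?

D#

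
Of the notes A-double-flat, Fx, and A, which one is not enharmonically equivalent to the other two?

A

In 12-tone equal temperament, enharmonic equivalents share a pitch class. Abb is pitch class 7; F## is pitch class 7; A is pitch class 9.
Abb and F## share pitch class 7, while A is pitch class 9.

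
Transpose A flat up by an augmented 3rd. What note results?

A third above A lands on the letter C.
An augmented third spans 5 semitones, so Ab moves to pitch class 1. On the letter C that is C#.

C#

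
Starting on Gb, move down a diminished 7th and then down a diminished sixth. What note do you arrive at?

C##

A diminished seventh down from Gb is A (letter A, 9 semitones down).
A diminished sixth down from A is C## (letter C, 7 semitones down).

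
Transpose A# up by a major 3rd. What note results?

A third above A lands on the letter C.
A major third spans 4 semitones, so A# moves to pitch class 2. On the letter C that is C##.

C##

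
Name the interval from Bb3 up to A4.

major seventh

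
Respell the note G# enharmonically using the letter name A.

Ab

G# is pitch class 8. The letter A alone is pitch class 9.
To reach pitch class 8 from A requires an offset of -1 semitone, i.e. flat: Ab.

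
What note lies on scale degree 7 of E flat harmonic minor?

D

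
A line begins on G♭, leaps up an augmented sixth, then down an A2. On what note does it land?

Db

An augmented sixth up from Gb is E (letter E, 10 semitones up).
An augmented second down from E is Db (letter D, 3 semitones down).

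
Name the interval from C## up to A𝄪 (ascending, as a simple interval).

major sixth

The letter names run C→A, a span of 5 letter steps, so the interval is some kind of sixth.
C## to A## is 9 semitones. A major sixth is 9, so 9 makes it major.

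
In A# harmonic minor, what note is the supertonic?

B#

Degree 2 takes the letter 1 step above A, which is B.
In harmonic minor, degree 2 sits 2 semitones above the tonic. A# + 2 semitones is pitch class 0, spelled on B as B#.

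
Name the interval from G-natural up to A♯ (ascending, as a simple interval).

Counting letters G–A gives a second.
G→A# = 3 semitones, 1 wider than the major second (2), so augmented.

augmented second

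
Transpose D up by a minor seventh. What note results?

C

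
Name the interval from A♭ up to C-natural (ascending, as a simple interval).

major third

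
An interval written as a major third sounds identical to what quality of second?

doubly augmented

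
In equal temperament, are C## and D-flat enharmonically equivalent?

No

C## is pitch class 2; Db is pitch class 1.
The pitch classes differ (2 vs. 1), so they are not enharmonic equivalents.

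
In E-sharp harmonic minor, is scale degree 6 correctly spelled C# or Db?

C#

Each scale degree takes a distinct letter name. Degree 6 of a scale on E must use the letter C.
C# and Db are enharmonically the same pitch, but only C# uses the letter C, so it is the correct spelling here.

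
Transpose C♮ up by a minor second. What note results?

Db

A second above C lands on the letter D.
A minor second spans 1 semitone, so C moves to pitch class 1. On the letter D that is Db.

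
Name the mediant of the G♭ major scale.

Degree 3 takes the letter 2 steps above G, which is B.
In major, degree 3 sits 4 semitones above the tonic. Gb + 4 semitones is pitch class 10, spelled on B as Bb.

Bb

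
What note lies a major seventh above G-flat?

F

A seventh above G lands on the letter F.
A major seventh spans 11 semitones, so Gb moves to pitch class 5. On the letter F that is F.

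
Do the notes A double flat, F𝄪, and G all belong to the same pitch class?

Abb = pitch class 7 and F## = pitch class 7 and G = pitch class 7 — the same pitch class, so they are enharmonic equivalents.

Yes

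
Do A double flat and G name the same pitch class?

Yes

Abb = pitch class 7 and G = pitch class 7 — the same pitch class, so they are enharmonic equivalents.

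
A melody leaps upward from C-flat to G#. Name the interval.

The letter names run C→G, a span of 4 letter steps, so the interval is some kind of fifth.
Cb to G# is 9 semitones. A perfect fifth is 7, so 9 makes it doubly augmented.

doubly augmented fifth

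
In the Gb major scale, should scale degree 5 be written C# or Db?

Each scale degree takes a distinct letter name. Degree 5 of a scale on G must use the letter D.
Db and C# are enharmonically the same pitch, but only Db uses the letter D, so it is the correct spelling here.

Db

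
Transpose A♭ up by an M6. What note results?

F

A up a major sixth is F#, so the target letter is F.
From Ab, a major sixth is 9 semitones up: F.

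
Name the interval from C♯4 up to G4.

diminished fifth

The letter names run C→G, a span of 4 letter steps, so the interval is some kind of fifth.
C# to G is 6 semitones. A perfect fifth is 7, so 6 makes it diminished.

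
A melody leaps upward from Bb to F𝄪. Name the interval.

Counting letters B–C–D–E–F gives a fifth.
Bb→F## = 9 semitones, 2 wider than the perfect fifth (7), so doubly augmented.

doubly augmented fifth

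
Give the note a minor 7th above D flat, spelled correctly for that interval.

D up a major seventh is C#, so the target letter is C.
From Db, a minor seventh is 10 semitones up: Cb.

Cb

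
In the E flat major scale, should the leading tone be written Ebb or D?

D

Each scale degree takes a distinct letter name. Degree 7 of a scale on E must use the letter D.
D and Ebb are enharmonically the same pitch, but only D uses the letter D, so it is the correct spelling here.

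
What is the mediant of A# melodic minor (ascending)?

The A# melodic minor (ascending) scale runs A# B# C# D# E# F## G##.
Degree 3 is C#.

C#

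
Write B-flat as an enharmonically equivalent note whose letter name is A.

A#

Bb is pitch class 10. The letter A alone is pitch class 9.
To reach pitch class 10 from A requires an offset of +1 semitone, i.e. sharp: A#.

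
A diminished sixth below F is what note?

A#

A sixth below F lands on the letter A.
A diminished sixth spans 7 semitones, so F moves to pitch class 10. On the letter A that is A#.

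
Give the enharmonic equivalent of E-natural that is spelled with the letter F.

Fb

Plain F sits 1 semitone above E, so on the letter F the same pitch needs a flat: Fb.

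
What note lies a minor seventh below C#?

C down a major seventh is Db, so the target letter is D.
From C#, a minor seventh is 10 semitones down: D#.

D#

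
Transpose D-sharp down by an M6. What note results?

F#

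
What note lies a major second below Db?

Cb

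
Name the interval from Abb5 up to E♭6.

augmented fifth

Counting letters A–B–C–D–E gives a fifth.
Abb→Eb = 8 semitones, 1 wider than the perfect fifth (7), so augmented.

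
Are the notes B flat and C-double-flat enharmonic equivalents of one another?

Bb = pitch class 10 and Cbb = pitch class 10 — the same pitch class, so they are enharmonic equivalents.

Yes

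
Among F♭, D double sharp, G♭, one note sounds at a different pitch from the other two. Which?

Gb

In 12-tone equal temperament, enharmonic equivalents share a pitch class. Fb is pitch class 4; D## is pitch class 4; Gb is pitch class 6.
Fb and D## share pitch class 4, while Gb is pitch class 6.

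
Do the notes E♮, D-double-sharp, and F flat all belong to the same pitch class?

E is pitch class 4; D## is pitch class 4; Fb is pitch class 4.
All spellings map to pitch class 4, so they are enharmonically equivalent.

Yes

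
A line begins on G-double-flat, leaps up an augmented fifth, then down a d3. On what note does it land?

An augmented fifth up from Gbb is Db (letter D, 8 semitones up).
A diminished third down from Db is B (letter B, 2 semitones down).

B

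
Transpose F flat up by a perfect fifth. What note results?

Cb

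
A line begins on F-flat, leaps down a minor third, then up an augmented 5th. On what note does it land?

A minor third down from Fb is Db (letter D, 3 semitones down).
An augmented fifth up from Db is A (letter A, 8 semitones up).

A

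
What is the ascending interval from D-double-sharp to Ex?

major second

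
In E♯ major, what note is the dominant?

Degree 5 takes the letter 4 steps above E, which is B.
In major, degree 5 sits 7 semitones above the tonic. E# + 7 semitones is pitch class 0, spelled on B as B#.

B#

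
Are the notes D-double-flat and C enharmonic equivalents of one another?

Dbb is pitch class 0; C is pitch class 0.
All spellings map to pitch class 0, so they are enharmonically equivalent.

Yes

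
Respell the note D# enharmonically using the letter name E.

Eb

D# is pitch class 3. The letter E alone is pitch class 4.
To reach pitch class 3 from E requires an offset of -1 semitone, i.e. flat: Eb.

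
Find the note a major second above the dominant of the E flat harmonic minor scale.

C

The dominant of Eb harmonic minor is Bb.
A major second (2 semitones) above Bb lands on the letter C, giving C.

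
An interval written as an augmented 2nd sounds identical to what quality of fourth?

An augmented second spans 3 semitones.
A fourth spanning 3 semitones is doubly diminished (the perfect fourth is 5).

doubly diminished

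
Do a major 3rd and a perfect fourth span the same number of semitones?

No

A major third spans 4 semitones; a perfect fourth spans 5.
The spans differ, so they are not enharmonic equivalents.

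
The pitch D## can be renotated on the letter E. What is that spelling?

E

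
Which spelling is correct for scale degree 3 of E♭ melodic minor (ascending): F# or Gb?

Gb

Each scale degree takes a distinct letter name. Degree 3 of a scale on E must use the letter G.
Gb and F# are enharmonically the same pitch, but only Gb uses the letter G, so it is the correct spelling here.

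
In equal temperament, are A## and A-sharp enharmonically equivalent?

Two spellings are enharmonically equivalent only if they share a pitch class.
Here A## → 11, A# → 10; 10 ≠ 11, so they are not.

No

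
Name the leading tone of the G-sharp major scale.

F##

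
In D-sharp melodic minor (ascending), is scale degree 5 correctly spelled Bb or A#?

A#

Each scale degree takes a distinct letter name. Degree 5 of a scale on D must use the letter A.
A# and Bb are enharmonically the same pitch, but only A# uses the letter A, so it is the correct spelling here.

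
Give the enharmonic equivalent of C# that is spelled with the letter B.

Plain B sits 2 semitones below C#, so on the letter B the same pitch needs a double sharp: B##.

B##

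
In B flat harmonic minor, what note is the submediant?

Gb

The Bb harmonic minor scale runs Bb C Db Eb F Gb A.
Degree 6 is Gb.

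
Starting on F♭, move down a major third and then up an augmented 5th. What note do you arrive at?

Ab

A major third down from Fb is Dbb (letter D, 4 semitones down).
An augmented fifth up from Dbb is Ab (letter A, 8 semitones up).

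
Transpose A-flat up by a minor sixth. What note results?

A sixth above A lands on the letter F.
A minor sixth spans 8 semitones, so Ab moves to pitch class 4. On the letter F that is Fb.

Fb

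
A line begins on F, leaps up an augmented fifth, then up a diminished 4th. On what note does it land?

F

An augmented fifth up from F is C# (letter C, 8 semitones up).
A diminished fourth up from C# is F (letter F, 4 semitones up).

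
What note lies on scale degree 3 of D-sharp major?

F##

The D# major scale runs D# E# F## G# A# B# C##.
Degree 3 is F##.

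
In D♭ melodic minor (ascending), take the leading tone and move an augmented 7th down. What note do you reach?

The leading tone of Db melodic minor (ascending) is C.
An augmented seventh (12 semitones) below C lands on the letter D, giving Dbb.

Dbb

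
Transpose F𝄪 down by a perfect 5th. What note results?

A fifth below F lands on the letter B.
A perfect fifth spans 7 semitones, so F## moves to pitch class 0. On the letter B that is B#.

B#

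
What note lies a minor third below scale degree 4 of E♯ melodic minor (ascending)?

F##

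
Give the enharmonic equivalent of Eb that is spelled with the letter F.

Fbb

Plain F sits 2 semitones above Eb, so on the letter F the same pitch needs a double flat: Fbb.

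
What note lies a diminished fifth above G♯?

D

A fifth above G lands on the letter D.
A diminished fifth spans 6 semitones, so G# moves to pitch class 2. On the letter D that is D.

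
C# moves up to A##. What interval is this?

The letter names run C→A, a span of 5 letter steps, so the interval is some kind of sixth.
C# to A## is 10 semitones. A major sixth is 9, so 10 makes it augmented.

augmented sixth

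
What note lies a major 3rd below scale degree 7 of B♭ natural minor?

Scale degree 7 of Bb natural minor is Ab.
A major third (4 semitones) below Ab lands on the letter F, giving Fb.

Fb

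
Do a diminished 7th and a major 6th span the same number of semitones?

Yes

A diminished seventh spans 9 semitones; a major sixth spans 9.
They are enharmonically equivalent.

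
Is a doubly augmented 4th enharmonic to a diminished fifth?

No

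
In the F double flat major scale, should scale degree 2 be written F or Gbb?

Each scale degree takes a distinct letter name. Degree 2 of a scale on F must use the letter G.
Gbb and F are enharmonically the same pitch, but only Gbb uses the letter G, so it is the correct spelling here.

Gbb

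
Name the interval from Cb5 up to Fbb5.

The letter names run C→F, a span of 3 letter steps, so the interval is some kind of fourth.
Cb to Fbb is 4 semitones. A perfect fourth is 5, so 4 makes it diminished.

diminished fourth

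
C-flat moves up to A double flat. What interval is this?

Counting letters C–D–E–F–G–A gives a sixth.
Cb→Abb = 8 semitones, 1 narrower than the major sixth (9), so minor.

minor sixth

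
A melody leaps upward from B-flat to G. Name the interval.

major sixth

Counting letters B–C–D–E–F–G gives a sixth.
Bb→G = 9 semitones, exactly the major sixth.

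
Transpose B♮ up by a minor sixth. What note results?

G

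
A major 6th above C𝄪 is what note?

A##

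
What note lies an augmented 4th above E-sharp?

E up a perfect fourth is A, so the target letter is A.
From E#, an augmented fourth is 6 semitones up: A##.

A##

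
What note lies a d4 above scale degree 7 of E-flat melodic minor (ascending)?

Gb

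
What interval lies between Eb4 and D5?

major seventh

The letter names run E→D, a span of 6 letter steps, so the interval is some kind of seventh.
Eb to D is 11 semitones. A major seventh is 11, so 11 makes it major.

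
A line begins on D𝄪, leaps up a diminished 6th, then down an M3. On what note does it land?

G

A diminished sixth up from D## is B (letter B, 7 semitones up).
A major third down from B is G (letter G, 4 semitones down).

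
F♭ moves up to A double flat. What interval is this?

Counting letters F–G–A gives a third.
Fb→Abb = 3 semitones, 1 narrower than the major third (4), so minor.

minor third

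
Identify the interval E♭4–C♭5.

minor sixth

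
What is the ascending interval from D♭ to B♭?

The letter names run D→B, a span of 5 letter steps, so the interval is some kind of sixth.
Db to Bb is 9 semitones. A major sixth is 9, so 9 makes it major.

major sixth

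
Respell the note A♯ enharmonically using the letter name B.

Bb

A# is pitch class 10. The letter B alone is pitch class 11.
To reach pitch class 10 from B requires an offset of -1 semitone, i.e. flat: Bb.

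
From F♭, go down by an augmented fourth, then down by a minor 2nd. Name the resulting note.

An augmented fourth down from Fb is Cbb (letter C, 6 semitones down).
A minor second down from Cbb is Bbb (letter B, 1 semitone down).

Bbb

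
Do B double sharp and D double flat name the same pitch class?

No

Two spellings are enharmonically equivalent only if they share a pitch class.
Here B## → 1, Dbb → 0; 0 ≠ 1, so they are not.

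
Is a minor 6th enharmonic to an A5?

Yes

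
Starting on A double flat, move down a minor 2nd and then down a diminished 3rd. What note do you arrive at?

E

A minor second down from Abb is Gb (letter G, 1 semitone down).
A diminished third down from Gb is E (letter E, 2 semitones down).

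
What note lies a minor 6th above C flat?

Abb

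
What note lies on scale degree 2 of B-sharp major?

The B# major scale runs B# C## D## E# F## G## A##.
Degree 2 is C##.

C##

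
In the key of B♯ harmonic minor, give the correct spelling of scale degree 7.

Degree 7 takes the letter 6 steps above B, which is A.
In harmonic minor, degree 7 sits 11 semitones above the tonic. B# + 11 semitones is pitch class 11, spelled on A as A##.

A##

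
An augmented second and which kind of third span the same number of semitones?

minor

An augmented second spans 3 semitones.
A third spanning 3 semitones is minor (the major third is 4).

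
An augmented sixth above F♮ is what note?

F up a major sixth is D, so the target letter is D.
From F, an augmented sixth is 10 semitones up: D#.

D#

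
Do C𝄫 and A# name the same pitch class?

Yes

Cbb is pitch class 10; A# is pitch class 10.
All spellings map to pitch class 10, so they are enharmonically equivalent.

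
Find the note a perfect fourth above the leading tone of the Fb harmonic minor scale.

Ab

The leading tone of Fb harmonic minor is Eb.
A perfect fourth (5 semitones) above Eb lands on the letter A, giving Ab.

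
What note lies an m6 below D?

F#

A sixth below D lands on the letter F.
A minor sixth spans 8 semitones, so D moves to pitch class 6. On the letter F that is F#.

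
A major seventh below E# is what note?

F#

E down a major seventh is F, so the target letter is F.
From E#, a major seventh is 11 semitones down: F#.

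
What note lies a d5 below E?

A#

E down a perfect fifth is A, so the target letter is A.
From E, a diminished fifth is 6 semitones down: A#.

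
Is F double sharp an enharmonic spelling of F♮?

No

Two spellings are enharmonically equivalent only if they share a pitch class.
Here F## → 7, F → 5; 5 ≠ 7, so they are not.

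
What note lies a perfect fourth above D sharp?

D up a perfect fourth is G, so the target letter is G.
From D#, a perfect fourth is 5 semitones up: G#.

G#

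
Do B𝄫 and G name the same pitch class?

Bbb is pitch class 9; G is pitch class 7.
The pitch classes differ (9 vs. 7), so they are not enharmonic equivalents.

No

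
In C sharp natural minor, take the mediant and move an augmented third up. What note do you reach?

G##

The mediant of C# natural minor is E.
An augmented third (5 semitones) above E lands on the letter G, giving G##.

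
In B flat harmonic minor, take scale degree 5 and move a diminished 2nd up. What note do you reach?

Scale degree 5 of Bb harmonic minor is F.
A diminished second (0 semitones) above F lands on the letter G, giving Gbb.

Gbb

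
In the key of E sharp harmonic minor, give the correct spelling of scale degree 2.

F##

Degree 2 takes the letter 1 step above E, which is F.
In harmonic minor, degree 2 sits 2 semitones above the tonic. E# + 2 semitones is pitch class 7, spelled on F as F##.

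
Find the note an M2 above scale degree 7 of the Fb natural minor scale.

Fb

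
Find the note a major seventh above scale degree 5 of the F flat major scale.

Bb

Scale degree 5 of Fb major is Cb.
A major seventh (11 semitones) above Cb lands on the letter B, giving Bb.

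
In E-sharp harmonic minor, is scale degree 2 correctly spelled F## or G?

Each scale degree takes a distinct letter name. Degree 2 of a scale on E must use the letter F.
F## and G are enharmonically the same pitch, but only F## uses the letter F, so it is the correct spelling here.

F##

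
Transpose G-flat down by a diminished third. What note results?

E

G down a major third is Eb, so the target letter is E.
From Gb, a diminished third is 2 semitones down: E.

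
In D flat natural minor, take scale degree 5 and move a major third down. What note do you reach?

Fb

Scale degree 5 of Db natural minor is Ab.
A major third (4 semitones) below Ab lands on the letter F, giving Fb.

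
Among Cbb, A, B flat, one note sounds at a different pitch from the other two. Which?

A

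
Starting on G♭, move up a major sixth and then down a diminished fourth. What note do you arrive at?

B

A major sixth up from Gb is Eb (letter E, 9 semitones up).
A diminished fourth down from Eb is B (letter B, 4 semitones down).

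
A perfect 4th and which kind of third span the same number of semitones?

A perfect fourth spans 5 semitones.
A third spanning 5 semitones is augmented (the major third is 4).

augmented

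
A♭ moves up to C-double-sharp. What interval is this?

The letter names run A→C, a span of 2 letter steps, so the interval is some kind of third.
Ab to C## is 6 semitones. A major third is 4, so 6 makes it doubly augmented.

doubly augmented third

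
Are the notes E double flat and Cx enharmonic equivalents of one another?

Yes

Ebb = pitch class 2 and C## = pitch class 2 — the same pitch class, so they are enharmonic equivalents.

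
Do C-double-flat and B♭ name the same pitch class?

Yes

Cbb is pitch class 10; Bb is pitch class 10.
All spellings map to pitch class 10, so they are enharmonically equivalent.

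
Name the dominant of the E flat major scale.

The Eb major scale runs Eb F G Ab Bb C D.
Degree 5 is Bb.

Bb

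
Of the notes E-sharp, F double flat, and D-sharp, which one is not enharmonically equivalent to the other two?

E#

In 12-tone equal temperament, enharmonic equivalents share a pitch class. E# is pitch class 5; Fbb is pitch class 3; D# is pitch class 3.
Fbb and D# share pitch class 3, while E# is pitch class 5.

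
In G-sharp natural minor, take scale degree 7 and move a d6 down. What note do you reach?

A##

Scale degree 7 of G# natural minor is F#.
A diminished sixth (7 semitones) below F# lands on the letter A, giving A##.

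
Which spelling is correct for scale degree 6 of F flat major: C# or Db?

Each scale degree takes a distinct letter name. Degree 6 of a scale on F must use the letter D.
Db and C# are enharmonically the same pitch, but only Db uses the letter D, so it is the correct spelling here.

Db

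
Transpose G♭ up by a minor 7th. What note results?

G up a major seventh is F#, so the target letter is F.
From Gb, a minor seventh is 10 semitones up: Fb.

Fb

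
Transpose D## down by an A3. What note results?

D down a major third is Bb, so the target letter is B.
From D##, an augmented third is 5 semitones down: B.

B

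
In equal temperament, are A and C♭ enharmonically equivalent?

No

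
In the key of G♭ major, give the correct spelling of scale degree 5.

Db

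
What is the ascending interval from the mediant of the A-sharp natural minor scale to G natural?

The mediant of A# natural minor is C#.
C# up to G: letters C→G make it a fifth; 6 semitones makes it diminished.

diminished fifth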